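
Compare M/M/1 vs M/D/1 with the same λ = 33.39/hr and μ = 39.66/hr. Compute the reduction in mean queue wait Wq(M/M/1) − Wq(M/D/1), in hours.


ρ = 33.39/39.66 = 0.8419
Wq(M/M/1) = ρ/(μ−λ) = 0.8419/6.27 = 0.13428 hr
Wq(M/D/1) = ρ/(2(μ−λ)) = 0.06714 hr
Savings = 0.13428 − 0.06714 = 0.06714 hr

Final: 0.06714 hr


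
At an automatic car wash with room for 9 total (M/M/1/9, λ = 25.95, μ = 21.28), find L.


ρ = 25.95/21.28 = 1.2195
L = ρ[1 − (K+1)ρ^K + Kρ^(K+1)] / [(1−ρ)(1−ρ^(K+1))]
Numerator: 1.2195·(1 − 10·5.963369 + 9·7.272059) = 8.310396
Denominator: (-0.2195)·(-6.272059) = 1.376434
L = 8.310396/1.376434 = 6.0376

Final: 6.0376


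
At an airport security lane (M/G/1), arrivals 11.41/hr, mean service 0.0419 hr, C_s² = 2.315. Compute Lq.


ρ = λ·E[S] = 11.41·0.0419 = 0.4781
Lq = ρ²(1+C_s²)/(2(1−ρ)) = 0.2286·(1+2.315)/(2·0.5219)
= 0.2286·3.3150/1.0438 = 0.72585

Final: 0.72585


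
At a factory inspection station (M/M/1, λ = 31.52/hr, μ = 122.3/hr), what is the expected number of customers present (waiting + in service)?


ρ = λ/μ = 31.52/122.3 = 0.2577
L = ρ/(1−ρ) = 0.2577/(1 − 0.2577) = 0.2577/0.7423 = 0.3472

Final: 0.3472


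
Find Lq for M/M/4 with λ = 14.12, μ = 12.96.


a = λ/μ = 1.0895; ρ = a/4 = 0.2724
P₀ = 0.335655
Lq = P₀·a^c·ρ / (c!·(1−ρ)²) = 0.335655·1.40903·0.2724/(24·0.52944)
= 0.01014

Final: 0.01014


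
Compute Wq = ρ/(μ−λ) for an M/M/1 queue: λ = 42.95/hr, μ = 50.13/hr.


ρ = 42.95/50.13 = 0.8568
Wq = ρ/(μ−λ) = 0.8568/(50.13 − 42.95) = 0.8568/7.18 = 0.1193 hr

Final: 0.1193 hr


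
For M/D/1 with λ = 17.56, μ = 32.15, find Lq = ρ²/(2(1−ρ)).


ρ = 17.56/32.15 = 0.5462
M/D/1: Lq = ρ²/(2(1−ρ)) = 0.2983/(2·0.4538) = 0.32869

Final: 0.32869


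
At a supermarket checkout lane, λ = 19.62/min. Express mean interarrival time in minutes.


Mean interarrival time = 1/λ = 1/19.62 minute = 0.05097 minute
In minutes: 0.05097 × 1 = 0.05097 min

Final: 0.05097 min


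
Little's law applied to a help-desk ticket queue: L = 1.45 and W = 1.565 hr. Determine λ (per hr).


λ = L/W = 1.45/1.565 = 0.9265 /hr

Final: 0.9265 /hr


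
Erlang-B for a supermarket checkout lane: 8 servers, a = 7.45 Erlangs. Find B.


B(c,a) = (a^c/c!) / Σ_{k=0}^{c} a^k/k!
a^8/8! = 235.358376
Σ terms (k=0..8): 1.00000 + 7.45000 + 27.75125 + 68.91560 + 128.35531 + 191.24942 + 237.46802 + 252.73383 + 235.35838 = 1150.281810
B = 235.358376/1150.281810 = 0.204609

Final: 0.204609


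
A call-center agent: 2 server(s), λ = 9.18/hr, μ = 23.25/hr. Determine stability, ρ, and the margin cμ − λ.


Total capacity cμ = 2·23.25 = 46.50/hr
ρ = λ/(cμ) = 9.18/46.50 = 0.1974
Stable ⇔ ρ < 1: YES
Spare capacity = cμ − λ = 46.50 − 9.18 = 37.32/hr

Final: ρ = 0.1974; stable; margin = 37.32/hr


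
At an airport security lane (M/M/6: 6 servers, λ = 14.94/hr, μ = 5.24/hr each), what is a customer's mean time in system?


a = 2.8511; ρ = 0.4752; P₀ = 0.057066
Lq = P₀·a^c·ρ/(c!(1−ρ)²) = 0.07346
Wq = Lq/λ = 0.07346/14.94 = 0.004917 hr
W = Wq + 1/μ = 0.004917 + 0.19084 = 0.19576 hr

Final: 0.19576 hr


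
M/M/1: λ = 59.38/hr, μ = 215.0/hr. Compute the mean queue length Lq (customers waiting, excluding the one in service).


ρ = 59.38/215.0 = 0.2762
Lq = ρ²/(1−ρ) = 0.07628/0.7238 = 0.1054

Final: 0.1054


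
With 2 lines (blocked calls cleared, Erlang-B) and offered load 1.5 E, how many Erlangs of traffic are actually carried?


B(2,1.5) = 0.310345 (Erlang-B)
Carried load = a(1 − B) = 1.5·(1 − 0.310345) = 1.5·0.689655 = 1.0345 E

Final: 1.0345 Erlangs


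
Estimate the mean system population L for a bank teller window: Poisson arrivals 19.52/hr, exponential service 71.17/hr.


ρ = λ/μ = 19.52/71.17 = 0.2743
L = ρ/(1−ρ) = 0.2743/(1 − 0.2743) = 0.2743/0.7257 = 0.3779

Final: 0.3779


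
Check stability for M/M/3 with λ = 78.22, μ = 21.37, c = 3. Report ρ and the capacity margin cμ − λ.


Total capacity cμ = 3·21.37 = 64.11/hr
ρ = λ/(cμ) = 78.22/64.11 = 1.2201
Stable ⇔ ρ < 1: NO
Spare capacity = cμ − λ = 64.11 − 78.22 = -14.11/hr

Final: ρ = 1.2201; unstable; margin = -14.11/hr


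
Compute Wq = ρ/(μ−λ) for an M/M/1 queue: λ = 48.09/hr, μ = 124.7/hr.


ρ = 48.09/124.7 = 0.3856
Wq = ρ/(μ−λ) = 0.3856/(124.7 − 48.09) = 0.3856/76.61 = 0.005034 hr

Final: 0.005034 hr


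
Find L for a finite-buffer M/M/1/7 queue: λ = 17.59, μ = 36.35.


ρ = 17.59/36.35 = 0.4839
L = ρ[1 − (K+1)ρ^K + Kρ^(K+1)] / [(1−ρ)(1−ρ^(K+1))]
Numerator: 0.4839·(1 − 8·0.006213 + 7·0.003007) = 0.470038
Denominator: (0.5161)·(0.996993) = 0.514542
L = 0.470038/0.514542 = 0.9135

Final: 0.9135


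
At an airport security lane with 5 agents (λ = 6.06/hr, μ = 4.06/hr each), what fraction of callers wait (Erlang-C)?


a = λ/μ = 1.4926; ρ = a/5 = 0.2985
P₀ = 0.224436 (from M/M/c formula)
C(c,a) = [a^c/(c!(1−ρ))]·P₀ = [7.40855/(120·0.7015)]·0.224436
= 0.08801·0.224436 = 0.019753

Final: 0.019753


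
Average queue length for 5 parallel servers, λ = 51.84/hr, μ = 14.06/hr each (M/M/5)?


a = λ/μ = 3.6871; ρ = a/5 = 0.7374
P₀ = 0.020341
Lq = P₀·a^c·ρ / (c!·(1−ρ)²) = 0.020341·681.39409·0.7374/(120·0.06895)
= 1.23520

Final: 1.23520


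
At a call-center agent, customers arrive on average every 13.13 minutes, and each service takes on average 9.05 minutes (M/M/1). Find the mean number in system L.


λ = 60/13.13 = 4.5697 /hr
μ = 60/9.05 = 6.6298 /hr
ρ = λ/μ = 4.5697/6.6298 = 0.6893
L = ρ/(1−ρ) = 0.6893/0.3107 = 2.2181

Final: 2.2181


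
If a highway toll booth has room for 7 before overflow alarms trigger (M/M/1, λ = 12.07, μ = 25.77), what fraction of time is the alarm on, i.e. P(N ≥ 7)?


ρ = 12.07/25.77 = 0.4684
P(N ≥ n) = ρ^n = 0.4684^7 = 0.004945

Final: 0.004945


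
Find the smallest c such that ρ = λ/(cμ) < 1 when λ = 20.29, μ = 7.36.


Stability requires cμ > λ ⇔ c > λ/μ.
λ/μ = 20.29/7.36 = 2.7568
Minimum integer c = ⌊2.7568⌋ + 1 = 3
Check: 3·7.36 = 22.08 > 20.29, while 2·7.36 = 14.72 ≤ 20.29

Final: 3 servers


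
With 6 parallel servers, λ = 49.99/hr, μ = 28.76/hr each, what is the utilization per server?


ρ = λ/(cμ) = 49.99/(6·28.76) = 49.99/172.56 = 0.2897

Final: 0.2897


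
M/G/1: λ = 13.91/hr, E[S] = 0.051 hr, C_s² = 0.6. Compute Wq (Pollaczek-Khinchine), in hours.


ρ = λ·E[S] = 13.91·0.051 = 0.7094
E[S²] = E[S]²(1+C_s²) = 0.051²·(1+0.6) = 0.004162
Wq = λ·E[S²]/(2(1−ρ)) = 13.91·0.004162/(2·0.2906) = 0.09960 hr

Final: 0.09960 hr


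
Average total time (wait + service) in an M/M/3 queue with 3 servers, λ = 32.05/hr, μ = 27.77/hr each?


a = 1.1541; ρ = 0.3847; P₀ = 0.308972
Lq = P₀·a^c·ρ/(c!(1−ρ)²) = 0.08044
Wq = Lq/λ = 0.08044/32.05 = 0.002510 hr
W = Wq + 1/μ = 0.002510 + 0.03601 = 0.03852 hr

Final: 0.03852 hr


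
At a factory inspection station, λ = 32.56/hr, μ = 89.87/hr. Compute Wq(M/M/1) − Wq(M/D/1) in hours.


ρ = 32.56/89.87 = 0.3623
Wq(M/M/1) = ρ/(μ−λ) = 0.3623/57.31 = 0.006322 hr
Wq(M/D/1) = ρ/(2(μ−λ)) = 0.003161 hr
Savings = 0.006322 − 0.003161 = 0.003161 hr

Final: 0.003161 hr


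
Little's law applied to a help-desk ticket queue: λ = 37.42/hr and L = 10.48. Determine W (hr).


W = L/λ = 10.48/37.42 = 0.2801 hr

Final: 0.2801 hr


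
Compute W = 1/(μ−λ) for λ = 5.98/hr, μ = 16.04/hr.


W = 1/(μ−λ) = 1/(16.04 − 5.98) = 1/10.06 = 0.09940 hr

Final: 0.09940 hr


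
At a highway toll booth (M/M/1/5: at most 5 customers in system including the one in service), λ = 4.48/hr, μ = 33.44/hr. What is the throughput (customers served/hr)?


ρ = 0.1340; P_K = (1−ρ)ρ^5/(1−ρ^6) = 0.00003738
λ_eff = λ(1 − P_K) = 4.48·(1 − 0.00003738) = 4.48·0.999963 = 4.4798 /hr

Final: 4.4798 /hr


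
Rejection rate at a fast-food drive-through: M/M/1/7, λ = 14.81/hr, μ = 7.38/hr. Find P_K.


ρ = λ/μ = 14.81/7.38 = 2.0068
P_K = (1−ρ)ρ^K/(1−ρ^(K+1)) = (-1.0068·131.066251)/(1 − 263.020485)
= -131.954234/-262.020485 = 0.503603

Final: 0.503603


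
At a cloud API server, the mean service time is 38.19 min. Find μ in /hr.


μ = 1/(service time) in consistent units.
1 hour = 60 min, so μ = 60/38.19 = 1.5711 per hour

Final: 1.5711 /hr


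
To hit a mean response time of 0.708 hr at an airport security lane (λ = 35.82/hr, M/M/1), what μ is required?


W = 1/(μ−λ) ⇒ μ − λ = 1/W = 1/0.708 = 1.4124
μ = λ + 1/W = 35.82 + 1.4124 = 37.2324 per hr

Final: 37.2324 /hr


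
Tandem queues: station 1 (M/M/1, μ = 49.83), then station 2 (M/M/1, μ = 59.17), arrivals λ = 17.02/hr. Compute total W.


Each node sees arrival rate λ = 17.02/hr (tandem ⇒ throughput preserved).
W₁ = 1/(μ₁−λ) = 1/(49.83−17.02) = 0.03048 hr
W₂ = 1/(μ₂−λ) = 1/(59.17−17.02) = 0.02372 hr
W_total = W₁ + W₂ = 0.03048 + 0.02372 = 0.05420 hr

Final: 0.05420 hr


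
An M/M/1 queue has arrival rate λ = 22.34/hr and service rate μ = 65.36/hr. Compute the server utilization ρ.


ρ = λ/μ = 22.34/65.36 = 0.3418

Final: 0.3418


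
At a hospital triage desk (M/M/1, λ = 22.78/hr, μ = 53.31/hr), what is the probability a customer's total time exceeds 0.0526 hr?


W ~ Exponential(μ−λ) for M/M/1.
μ − λ = 53.31 − 22.78 = 30.5300
P(W > t) = e^{−(μ−λ)t} = e^{−1.6059} = 0.200713

Final: 0.200713


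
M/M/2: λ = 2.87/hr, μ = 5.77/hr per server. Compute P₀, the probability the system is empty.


a = λ/μ = 2.87/5.77 = 0.4974; ρ = a/c = 0.2487
Σ_{k=0}^{1} a^k/k! (terms k=0..1) = 1.00000 + 0.49740 = 1.49740
Tail: a^2/(2!(1−ρ)) = 0.24741/(2·0.7513) = 0.16465
P₀ = 1/(1.49740 + 0.16465) = 1/1.66205 = 0.601666

Final: 0.601666


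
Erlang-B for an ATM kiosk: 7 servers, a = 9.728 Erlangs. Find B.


B(c,a) = (a^c/c!) / Σ_{k=0}^{c} a^k/k!
a^7/7! = 1635.815794
Σ terms (k=0..7): 1.00000 + 9.72800 + 47.31699 + 153.43323 + 373.14962 + 725.99990 + 1177.08785 + 1635.81579 = 4123.531391
B = 1635.815794/4123.531391 = 0.396703

Final: 0.396703


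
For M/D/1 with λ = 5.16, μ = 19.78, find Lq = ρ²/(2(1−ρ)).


ρ = 5.16/19.78 = 0.2609
M/D/1: Lq = ρ²/(2(1−ρ)) = 0.06805/(2·0.7391) = 0.04604

Final: 0.04604


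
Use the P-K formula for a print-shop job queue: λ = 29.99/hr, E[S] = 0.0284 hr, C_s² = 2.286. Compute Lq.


ρ = λ·E[S] = 29.99·0.0284 = 0.8517
Lq = ρ²(1+C_s²)/(2(1−ρ)) = 0.7254·(1+2.286)/(2·0.1483)
= 0.7254·3.2860/0.2966 = 8.03772

Final: 8.03772


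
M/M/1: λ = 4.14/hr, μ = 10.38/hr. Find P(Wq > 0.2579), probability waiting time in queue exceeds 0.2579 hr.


ρ = 4.14/10.38 = 0.3988
P(Wq > t) = ρ·e^{−(μ−λ)t} = 0.3988·e^{−1.6093}
= 0.3988·0.200028 = 0.079780

Final: 0.079780


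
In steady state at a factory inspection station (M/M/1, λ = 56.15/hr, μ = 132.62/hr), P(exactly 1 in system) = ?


ρ = 56.15/132.62 = 0.4234
P_n = (1−ρ)·ρ^n = (1 − 0.4234)·0.4234^1 = 0.5766·0.423390 = 0.244131

Final: 0.244131


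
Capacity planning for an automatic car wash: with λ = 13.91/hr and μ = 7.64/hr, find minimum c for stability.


Stability requires cμ > λ ⇔ c > λ/μ.
λ/μ = 13.91/7.64 = 1.8207
Minimum integer c = ⌊1.8207⌋ + 1 = 2
Check: 2·7.64 = 15.28 > 13.91, while 1·7.64 = 7.64 ≤ 13.91

Final: 2 servers


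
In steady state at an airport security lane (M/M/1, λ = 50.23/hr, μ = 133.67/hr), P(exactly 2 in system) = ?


ρ = 50.23/133.67 = 0.3758
P_n = (1−ρ)·ρ^n = (1 − 0.3758)·0.3758^2 = 0.6242·0.141208 = 0.088145

Final: 0.088145


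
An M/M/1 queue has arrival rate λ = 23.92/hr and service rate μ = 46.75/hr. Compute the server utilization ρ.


ρ = λ/μ = 23.92/46.75 = 0.5117

Final: 0.5117


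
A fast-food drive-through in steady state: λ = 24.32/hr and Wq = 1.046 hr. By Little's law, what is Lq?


Lq = λWq = 24.32·1.046 = 25.4387

Final: 25.4387


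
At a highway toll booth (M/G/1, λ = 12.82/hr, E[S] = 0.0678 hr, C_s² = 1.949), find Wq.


ρ = λ·E[S] = 12.82·0.0678 = 0.8692
E[S²] = E[S]²(1+C_s²) = 0.0678²·(1+1.949) = 0.013556
Wq = λ·E[S²]/(2(1−ρ)) = 12.82·0.013556/(2·0.1308) = 0.66431 hr

Final: 0.66431 hr


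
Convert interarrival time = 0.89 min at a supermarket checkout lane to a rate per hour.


λ = 1/(interarrival time) in consistent units.
1 hour = 60 min, so λ = 60/0.89 = 67.4157 per hour

Final: 67.4157 /hr


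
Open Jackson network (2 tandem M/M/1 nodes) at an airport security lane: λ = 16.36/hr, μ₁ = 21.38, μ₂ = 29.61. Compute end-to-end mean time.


Each node sees arrival rate λ = 16.36/hr (tandem ⇒ throughput preserved).
W₁ = 1/(μ₁−λ) = 1/(21.38−16.36) = 0.19920 hr
W₂ = 1/(μ₂−λ) = 1/(29.61−16.36) = 0.07547 hr
W_total = W₁ + W₂ = 0.19920 + 0.07547 = 0.27467 hr

Final: 0.27467 hr


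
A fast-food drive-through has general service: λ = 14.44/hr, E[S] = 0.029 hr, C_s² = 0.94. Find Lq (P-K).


ρ = λ·E[S] = 14.44·0.029 = 0.4188
Lq = ρ²(1+C_s²)/(2(1−ρ)) = 0.1754·(1+0.94)/(2·0.5812)
= 0.1754·1.9400/1.1625 = 0.29265

Final: 0.29265


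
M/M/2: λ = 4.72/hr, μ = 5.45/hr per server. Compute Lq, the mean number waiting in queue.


a = λ/μ = 0.8661; ρ = a/2 = 0.4330
P₀ = 0.395647
Lq = P₀·a^c·ρ / (c!·(1−ρ)²) = 0.395647·0.75005·0.4330/(2·0.32146)
= 0.19988

Final: 0.19988


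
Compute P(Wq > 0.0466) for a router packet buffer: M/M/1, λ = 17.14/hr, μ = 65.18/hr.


ρ = 17.14/65.18 = 0.2630
P(Wq > t) = ρ·e^{−(μ−λ)t} = 0.2630·e^{−2.2387}
= 0.2630·0.106601 = 0.028032

Final: 0.028032


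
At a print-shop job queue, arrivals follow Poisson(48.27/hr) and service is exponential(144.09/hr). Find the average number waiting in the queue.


ρ = 48.27/144.09 = 0.3350
Lq = ρ²/(1−ρ) = 0.1122/0.6650 = 0.1688

Final: 0.1688


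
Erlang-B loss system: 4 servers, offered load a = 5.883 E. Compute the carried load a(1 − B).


B(4,5.883) = 0.461988 (Erlang-B)
Carried load = a(1 − B) = 5.883·(1 − 0.461988) = 5.883·0.538012 = 3.1651 E

Final: 3.1651 Erlangs


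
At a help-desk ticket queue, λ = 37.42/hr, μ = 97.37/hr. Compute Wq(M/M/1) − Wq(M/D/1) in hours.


ρ = 37.42/97.37 = 0.3843
Wq(M/M/1) = ρ/(μ−λ) = 0.3843/59.95 = 0.006410 hr
Wq(M/D/1) = ρ/(2(μ−λ)) = 0.003205 hr
Savings = 0.006410 − 0.003205 = 0.003205 hr

Final: 0.003205 hr


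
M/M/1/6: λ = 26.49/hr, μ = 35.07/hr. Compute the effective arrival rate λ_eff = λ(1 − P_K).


ρ = 0.7553; P_K = (1−ρ)ρ^6/(1−ρ^7) = 0.052854
λ_eff = λ(1 − P_K) = 26.49·(1 − 0.052854) = 26.49·0.947146 = 25.0899 /hr

Final: 25.0899 /hr


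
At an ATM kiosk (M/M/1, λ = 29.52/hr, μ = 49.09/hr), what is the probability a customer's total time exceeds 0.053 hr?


W ~ Exponential(μ−λ) for M/M/1.
μ − λ = 49.09 − 29.52 = 19.5700
P(W > t) = e^{−(μ−λ)t} = e^{−1.0372} = 0.354442

Final: 0.354442


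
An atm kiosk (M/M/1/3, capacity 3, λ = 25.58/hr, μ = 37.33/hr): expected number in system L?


ρ = 25.58/37.33 = 0.6852
L = ρ[1 − (K+1)ρ^K + Kρ^(K+1)] / [(1−ρ)(1−ρ^(K+1))]
Numerator: 0.6852·(1 − 4·0.321757 + 3·0.220481) = 0.256564
Denominator: (0.3148)·(0.779519) = 0.245362
L = 0.256564/0.245362 = 1.0457

Final: 1.0457


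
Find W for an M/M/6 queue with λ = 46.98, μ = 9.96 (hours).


a = 4.7169; ρ = 0.7861; P₀ = 0.006852
Lq = P₀·a^c·ρ/(c!(1−ρ)²) = 1.80165
Wq = Lq/λ = 1.80165/46.98 = 0.03835 hr
W = Wq + 1/μ = 0.03835 + 0.10040 = 0.13875 hr

Final: 0.13875 hr


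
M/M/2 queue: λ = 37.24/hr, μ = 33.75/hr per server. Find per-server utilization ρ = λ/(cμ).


ρ = λ/(cμ) = 37.24/(2·33.75) = 37.24/67.50 = 0.5517

Final: 0.5517


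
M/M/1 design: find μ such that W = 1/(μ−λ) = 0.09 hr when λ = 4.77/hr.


W = 1/(μ−λ) ⇒ μ − λ = 1/W = 1/0.09 = 11.1111
μ = λ + 1/W = 4.77 + 11.1111 = 15.8811 per hr

Final: 15.8811 /hr


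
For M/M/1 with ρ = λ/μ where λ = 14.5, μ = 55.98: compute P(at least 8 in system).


ρ = 14.5/55.98 = 0.2590
P(N ≥ n) = ρ^n = 0.2590^8 = 0.00002026

Final: 0.00002026


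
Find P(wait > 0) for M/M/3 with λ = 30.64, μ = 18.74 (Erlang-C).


a = λ/μ = 1.6350; ρ = a/3 = 0.5450
P₀ = 0.179448 (from M/M/c formula)
C(c,a) = [a^c/(c!(1−ρ))]·P₀ = [4.37077/(6·0.4550)]·0.179448
= 1.60102·0.179448 = 0.287300

Final: 0.287300


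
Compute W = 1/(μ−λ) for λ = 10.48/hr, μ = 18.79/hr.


W = 1/(μ−λ) = 1/(18.79 − 10.48) = 1/8.31 = 0.1203 hr

Final: 0.1203 hr


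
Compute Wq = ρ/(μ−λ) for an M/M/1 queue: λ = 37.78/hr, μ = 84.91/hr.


ρ = 37.78/84.91 = 0.4449
Wq = ρ/(μ−λ) = 0.4449/(84.91 − 37.78) = 0.4449/47.13 = 0.009441 hr

Final: 0.009441 hr


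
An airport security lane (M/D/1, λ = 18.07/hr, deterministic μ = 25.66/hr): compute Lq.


ρ = 18.07/25.66 = 0.7042
M/D/1: Lq = ρ²/(2(1−ρ)) = 0.4959/(2·0.2958) = 0.83828

Final: 0.83828


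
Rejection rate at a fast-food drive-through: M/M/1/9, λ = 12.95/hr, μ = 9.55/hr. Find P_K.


ρ = λ/μ = 12.95/9.55 = 1.3560
P_K = (1−ρ)ρ^K/(1−ρ^(K+1)) = (-0.3560·15.502351)/(1 − 21.021513)
= -5.519162/-20.021513 = 0.275662

Final: 0.275662


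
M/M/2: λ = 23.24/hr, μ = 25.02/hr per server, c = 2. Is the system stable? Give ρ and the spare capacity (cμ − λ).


Total capacity cμ = 2·25.02 = 50.04/hr
ρ = λ/(cμ) = 23.24/50.04 = 0.4644
Stable ⇔ ρ < 1: YES
Spare capacity = cμ − λ = 50.04 − 23.24 = 26.80/hr

Final: ρ = 0.4644; stable; margin = 26.80/hr


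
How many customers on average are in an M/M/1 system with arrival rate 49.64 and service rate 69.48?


ρ = λ/μ = 49.64/69.48 = 0.7145
L = ρ/(1−ρ) = 0.7145/(1 − 0.7145) = 0.7145/0.2855 = 2.5020

Final: 2.5020


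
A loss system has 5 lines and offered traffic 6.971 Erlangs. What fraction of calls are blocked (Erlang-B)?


B(c,a) = (a^c/c!) / Σ_{k=0}^{c} a^k/k!
a^5/5! = 137.181064
Σ terms (k=0..5): 1.00000 + 6.97100 + 24.29742 + 56.45911 + 98.39411 + 137.18106 = 324.302698
B = 137.181064/324.302698 = 0.423003

Final: 0.423003


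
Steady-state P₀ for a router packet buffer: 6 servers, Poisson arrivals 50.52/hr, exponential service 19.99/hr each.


a = λ/μ = 50.52/19.99 = 2.5273; ρ = a/c = 0.4212
Σ_{k=0}^{5} a^k/k! (terms k=0..5) = 1.00000 + 2.52726 + 3.19353 + 2.69030 + 1.69977 + 0.85915 = 11.97002
Tail: a^6/(6!(1−ρ)) = 260.55732/(720·0.5788) = 0.62524
P₀ = 1/(11.97002 + 0.62524) = 1/12.59527 = 0.079395

Final: 0.079395


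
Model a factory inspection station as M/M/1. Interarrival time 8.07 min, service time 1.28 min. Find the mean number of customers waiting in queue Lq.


λ = 60/8.07 = 7.4349 /hr
μ = 60/1.28 = 46.8750 /hr
ρ = λ/μ = 7.4349/46.8750 = 0.1586
Lq = ρ²/(1−ρ) = 0.02516/0.8414 = 0.02990

Final: 0.02990


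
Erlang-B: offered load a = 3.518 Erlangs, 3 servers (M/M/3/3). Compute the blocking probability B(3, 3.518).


B(c,a) = (a^c/c!) / Σ_{k=0}^{c} a^k/k!
a^3/3! = 7.256651
Σ terms (k=0..3): 1.00000 + 3.51800 + 6.18816 + 7.25665 = 17.962813
B = 7.256651/17.962813 = 0.403982

Final: 0.403982


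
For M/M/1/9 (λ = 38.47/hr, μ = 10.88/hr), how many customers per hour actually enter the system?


ρ = 3.5358; P_K = (1−ρ)ρ^9/(1−ρ^10) = 0.717185
λ_eff = λ(1 − P_K) = 38.47·(1 − 0.717185) = 38.47·0.282815 = 10.8799 /hr

Final: 10.8799 /hr


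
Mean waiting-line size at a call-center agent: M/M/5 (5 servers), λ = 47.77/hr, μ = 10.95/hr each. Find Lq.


a = λ/μ = 4.3626; ρ = a/5 = 0.8725
P₀ = 0.006798
Lq = P₀·a^c·ρ / (c!·(1−ρ)²) = 0.006798·1580.17654·0.8725/(120·0.01625)
= 4.80560

Final: 4.80560


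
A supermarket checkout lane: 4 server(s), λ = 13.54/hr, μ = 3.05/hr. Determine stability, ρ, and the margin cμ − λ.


Total capacity cμ = 4·3.05 = 12.20/hr
ρ = λ/(cμ) = 13.54/12.20 = 1.1098
Stable ⇔ ρ < 1: NO
Spare capacity = cμ − λ = 12.20 − 13.54 = -1.34/hr

Final: ρ = 1.1098; unstable; margin = -1.34/hr


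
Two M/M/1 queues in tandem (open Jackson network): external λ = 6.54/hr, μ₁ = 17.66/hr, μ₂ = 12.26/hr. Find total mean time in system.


Each node sees arrival rate λ = 6.54/hr (tandem ⇒ throughput preserved).
W₁ = 1/(μ₁−λ) = 1/(17.66−6.54) = 0.08993 hr
W₂ = 1/(μ₂−λ) = 1/(12.26−6.54) = 0.17483 hr
W_total = W₁ + W₂ = 0.08993 + 0.17483 = 0.26475 hr

Final: 0.26475 hr


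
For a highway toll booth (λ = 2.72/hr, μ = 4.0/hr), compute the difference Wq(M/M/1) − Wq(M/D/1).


ρ = 2.72/4.0 = 0.6800
Wq(M/M/1) = ρ/(μ−λ) = 0.6800/1.28 = 0.53125 hr
Wq(M/D/1) = ρ/(2(μ−λ)) = 0.26563 hr
Savings = 0.53125 − 0.26563 = 0.26563 hr

Final: 0.26563 hr


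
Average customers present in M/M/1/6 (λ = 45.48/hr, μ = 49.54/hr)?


ρ = 45.48/49.54 = 0.9180
L = ρ[1 − (K+1)ρ^K + Kρ^(K+1)] / [(1−ρ)(1−ρ^(K+1))]
Numerator: 0.9180·(1 − 7·0.598669 + 6·0.549606) = 0.098186
Denominator: (0.08195)·(0.450394) = 0.036912
L = 0.098186/0.036912 = 2.6600

Final: 2.6600


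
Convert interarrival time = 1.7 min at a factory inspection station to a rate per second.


λ = 1/(interarrival time) in consistent units.
1 second = 0.0166667 min, so λ = 0.0166667/1.7 = 0.009804 per second

Final: 0.009804 /sec


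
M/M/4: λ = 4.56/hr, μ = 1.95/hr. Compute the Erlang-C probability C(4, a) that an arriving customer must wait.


a = λ/μ = 2.3385; ρ = a/4 = 0.5846
P₀ = 0.089258 (from M/M/c formula)
C(c,a) = [a^c/(c!(1−ρ))]·P₀ = [29.90342/(24·0.4154)]·0.089258
= 2.99957·0.089258 = 0.267735

Final: 0.267735


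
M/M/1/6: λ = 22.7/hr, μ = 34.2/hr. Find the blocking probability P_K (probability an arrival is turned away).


ρ = λ/μ = 22.7/34.2 = 0.6637
P_K = (1−ρ)ρ^K/(1−ρ^(K+1)) = (0.3363·0.085506)/(1 − 0.056754)
= 0.028752/0.943246 = 0.030482

Final: 0.030482


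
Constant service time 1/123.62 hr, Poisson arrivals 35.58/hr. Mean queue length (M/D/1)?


ρ = 35.58/123.62 = 0.2878
M/D/1: Lq = ρ²/(2(1−ρ)) = 0.08284/(2·0.7122) = 0.05816

Final: 0.05816


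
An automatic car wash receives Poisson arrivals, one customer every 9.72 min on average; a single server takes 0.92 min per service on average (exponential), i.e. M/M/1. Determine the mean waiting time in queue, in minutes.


λ = 60/9.72 = 6.1728 /hr
μ = 60/0.92 = 65.2174 /hr
ρ = λ/μ = 6.1728/65.2174 = 0.09465
Wq = ρ/(μ−λ) = 0.09465/(65.2174−6.1728) = 0.001603 hr
In minutes: 0.001603·60 = 0.09618 min

Final: 0.09618 min


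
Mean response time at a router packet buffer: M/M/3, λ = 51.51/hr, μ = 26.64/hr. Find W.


a = 1.9336; ρ = 0.6445; P₀ = 0.122068
Lq = P₀·a^c·ρ/(c!(1−ρ)²) = 0.75011
Wq = Lq/λ = 0.75011/51.51 = 0.01456 hr
W = Wq + 1/μ = 0.01456 + 0.03754 = 0.05210 hr

Final: 0.05210 hr


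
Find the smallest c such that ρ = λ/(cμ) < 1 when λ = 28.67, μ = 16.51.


Stability requires cμ > λ ⇔ c > λ/μ.
λ/μ = 28.67/16.51 = 1.7365
Minimum integer c = ⌊1.7365⌋ + 1 = 2
Check: 2·16.51 = 33.02 > 28.67, while 1·16.51 = 16.51 ≤ 28.67

Final: 2 servers


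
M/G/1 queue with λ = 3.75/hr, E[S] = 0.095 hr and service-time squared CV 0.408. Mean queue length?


ρ = λ·E[S] = 3.75·0.095 = 0.3563
Lq = ρ²(1+C_s²)/(2(1−ρ)) = 0.1269·(1+0.408)/(2·0.6438)
= 0.1269·1.4080/1.2875 = 0.13879

Final: 0.13879


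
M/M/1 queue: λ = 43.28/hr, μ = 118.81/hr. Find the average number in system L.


ρ = λ/μ = 43.28/118.81 = 0.3643
L = ρ/(1−ρ) = 0.3643/(1 − 0.3643) = 0.3643/0.6357 = 0.5730

Final: 0.5730


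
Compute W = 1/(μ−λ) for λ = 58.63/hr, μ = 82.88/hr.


W = 1/(μ−λ) = 1/(82.88 − 58.63) = 1/24.25 = 0.04124 hr

Final: 0.04124 hr


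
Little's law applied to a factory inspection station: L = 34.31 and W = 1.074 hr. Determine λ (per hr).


λ = L/W = 34.31/1.074 = 31.9460 /hr

Final: 31.9460 /hr


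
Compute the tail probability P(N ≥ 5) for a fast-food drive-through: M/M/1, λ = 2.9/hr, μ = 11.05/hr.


ρ = 2.9/11.05 = 0.2624
P(N ≥ n) = ρ^n = 0.2624^5 = 0.001245

Final: 0.001245


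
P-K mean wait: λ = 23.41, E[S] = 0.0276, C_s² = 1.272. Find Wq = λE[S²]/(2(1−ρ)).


ρ = λ·E[S] = 23.41·0.0276 = 0.6461
E[S²] = E[S]²(1+C_s²) = 0.0276²·(1+1.272) = 0.001731
Wq = λ·E[S²]/(2(1−ρ)) = 23.41·0.001731/(2·0.3539) = 0.05724 hr

Final: 0.05724 hr


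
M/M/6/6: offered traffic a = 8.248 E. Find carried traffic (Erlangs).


B(6,8.248) = 0.403025 (Erlang-B)
Carried load = a(1 − B) = 8.248·(1 − 0.403025) = 8.248·0.596975 = 4.9238 E

Final: 4.9238 Erlangs


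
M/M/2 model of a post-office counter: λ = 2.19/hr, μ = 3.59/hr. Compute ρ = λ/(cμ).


ρ = λ/(cμ) = 2.19/(2·3.59) = 2.19/7.18 = 0.3050

Final: 0.3050


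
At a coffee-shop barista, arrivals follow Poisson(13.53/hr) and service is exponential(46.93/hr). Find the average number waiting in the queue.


ρ = 13.53/46.93 = 0.2883
Lq = ρ²/(1−ρ) = 0.08312/0.7117 = 0.1168

Final: 0.1168


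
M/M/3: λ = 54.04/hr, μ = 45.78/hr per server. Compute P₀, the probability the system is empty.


a = λ/μ = 54.04/45.78 = 1.1804; ρ = a/c = 0.3935
Σ_{k=0}^{2} a^k/k! (terms k=0..2) = 1.00000 + 1.18043 + 0.69671 = 2.87713
Tail: a^3/(3!(1−ρ)) = 1.64482/(6·0.6065) = 0.45198
P₀ = 1/(2.87713 + 0.45198) = 1/3.32911 = 0.300380

Final: 0.300380


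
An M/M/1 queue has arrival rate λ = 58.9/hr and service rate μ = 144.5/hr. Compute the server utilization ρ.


ρ = λ/μ = 58.9/144.5 = 0.4076

Final: 0.4076


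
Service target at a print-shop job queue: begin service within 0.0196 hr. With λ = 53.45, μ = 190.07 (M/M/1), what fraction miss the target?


ρ = 53.45/190.07 = 0.2812
P(Wq > t) = ρ·e^{−(μ−λ)t} = 0.2812·e^{−2.6778}
= 0.2812·0.068717 = 0.019324

Final: 0.019324


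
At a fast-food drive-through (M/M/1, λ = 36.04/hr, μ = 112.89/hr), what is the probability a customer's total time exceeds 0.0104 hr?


W ~ Exponential(μ−λ) for M/M/1.
μ − λ = 112.89 − 36.04 = 76.8500
P(W > t) = e^{−(μ−λ)t} = e^{−0.7992} = 0.449671

Final: 0.449671


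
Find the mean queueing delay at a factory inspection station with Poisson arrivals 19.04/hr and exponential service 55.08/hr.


ρ = 19.04/55.08 = 0.3457
Wq = ρ/(μ−λ) = 0.3457/(55.08 − 19.04) = 0.3457/36.04 = 0.009592 hr

Final: 0.009592 hr


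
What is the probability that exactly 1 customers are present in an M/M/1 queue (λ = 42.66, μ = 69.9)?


ρ = 42.66/69.9 = 0.6103
P_n = (1−ρ)·ρ^n = (1 − 0.6103)·0.6103^1 = 0.3897·0.610300 = 0.237834

Final: 0.237834


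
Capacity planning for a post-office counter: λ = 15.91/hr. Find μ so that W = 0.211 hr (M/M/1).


W = 1/(μ−λ) ⇒ μ − λ = 1/W = 1/0.211 = 4.7393
μ = λ + 1/W = 15.91 + 4.7393 = 20.6493 per hr

Final: 20.6493 /hr


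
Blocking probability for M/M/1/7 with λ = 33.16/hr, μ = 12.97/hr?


ρ = λ/μ = 33.16/12.97 = 2.5567
P_K = (1−ρ)ρ^K/(1−ρ^(K+1)) = (-1.5567·714.038815)/(1 − 1825.561072)
= -1111.522257/-1824.561072 = 0.609200

Final: 0.609200


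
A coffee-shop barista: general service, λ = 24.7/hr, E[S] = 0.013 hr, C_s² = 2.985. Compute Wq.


ρ = λ·E[S] = 24.7·0.013 = 0.3211
E[S²] = E[S]²(1+C_s²) = 0.013²·(1+2.985) = 0.0006735
Wq = λ·E[S²]/(2(1−ρ)) = 24.7·0.0006735/(2·0.6789) = 0.01225 hr

Final: 0.01225 hr


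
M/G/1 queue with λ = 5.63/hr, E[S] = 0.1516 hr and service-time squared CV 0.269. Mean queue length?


ρ = λ·E[S] = 5.63·0.1516 = 0.8535
Lq = ρ²(1+C_s²)/(2(1−ρ)) = 0.7285·(1+0.269)/(2·0.1465)
= 0.7285·1.2690/0.2930 = 3.15524

Final: 3.15524


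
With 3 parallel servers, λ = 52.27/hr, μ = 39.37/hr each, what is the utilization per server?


ρ = λ/(cμ) = 52.27/(3·39.37) = 52.27/118.11 = 0.4426

Final: 0.4426


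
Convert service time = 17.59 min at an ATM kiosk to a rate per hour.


μ = 1/(service time) in consistent units.
1 hour = 60 min, so μ = 60/17.59 = 3.4110 per hour

Final: 3.4110 /hr


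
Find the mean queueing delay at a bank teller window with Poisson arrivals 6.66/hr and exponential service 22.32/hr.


ρ = 6.66/22.32 = 0.2984
Wq = ρ/(μ−λ) = 0.2984/(22.32 − 6.66) = 0.2984/15.66 = 0.01905 hr

Final: 0.01905 hr


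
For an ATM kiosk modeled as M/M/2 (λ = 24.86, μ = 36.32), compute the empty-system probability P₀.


a = λ/μ = 24.86/36.32 = 0.6845; ρ = a/c = 0.3422
Σ_{k=0}^{1} a^k/k! (terms k=0..1) = 1.00000 + 0.68447 = 1.68447
Tail: a^2/(2!(1−ρ)) = 0.46850/(2·0.6578) = 0.35613
P₀ = 1/(1.68447 + 0.35613) = 1/2.04060 = 0.490051

Final: 0.490051


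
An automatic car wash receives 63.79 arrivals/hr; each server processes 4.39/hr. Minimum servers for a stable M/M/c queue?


Stability requires cμ > λ ⇔ c > λ/μ.
λ/μ = 63.79/4.39 = 14.5308
Minimum integer c = ⌊14.5308⌋ + 1 = 15
Check: 15·4.39 = 65.85 > 63.79, while 14·4.39 = 61.46 ≤ 63.79

Final: 15 servers


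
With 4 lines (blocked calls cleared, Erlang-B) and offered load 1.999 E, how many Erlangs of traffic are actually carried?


B(4,1.999) = 0.095134 (Erlang-B)
Carried load = a(1 − B) = 1.999·(1 − 0.095134) = 1.999·0.904866 = 1.8088 E

Final: 1.8088 Erlangs


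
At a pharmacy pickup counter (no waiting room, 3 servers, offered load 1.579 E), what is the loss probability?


B(c,a) = (a^c/c!) / Σ_{k=0}^{c} a^k/k!
a^3/3! = 0.656138
Σ terms (k=0..3): 1.00000 + 1.57900 + 1.24662 + 0.65614 = 4.481758
B = 0.656138/4.481758 = 0.146402

Final: 0.146402


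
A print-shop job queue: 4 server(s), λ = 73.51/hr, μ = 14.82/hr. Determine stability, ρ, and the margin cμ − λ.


Total capacity cμ = 4·14.82 = 59.28/hr
ρ = λ/(cμ) = 73.51/59.28 = 1.2400
Stable ⇔ ρ < 1: NO
Spare capacity = cμ − λ = 59.28 − 73.51 = -14.23/hr

Final: ρ = 1.2400; unstable; margin = -14.23/hr


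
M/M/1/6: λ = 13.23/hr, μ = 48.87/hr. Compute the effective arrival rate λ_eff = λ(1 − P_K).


ρ = 0.2707; P_K = (1−ρ)ρ^6/(1−ρ^7) = 0.0002871
λ_eff = λ(1 − P_K) = 13.23·(1 − 0.0002871) = 13.23·0.999713 = 13.2262 /hr

Final: 13.2262 /hr


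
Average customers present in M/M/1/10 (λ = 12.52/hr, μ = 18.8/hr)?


ρ = 12.52/18.8 = 0.6660
L = ρ[1 − (K+1)ρ^K + Kρ^(K+1)] / [(1−ρ)(1−ρ^(K+1))]
Numerator: 0.6660·(1 − 11·0.017158 + 10·0.011426) = 0.616362
Denominator: (0.3340)·(0.988574) = 0.330226
L = 0.616362/0.330226 = 1.8665

Final: 1.8665


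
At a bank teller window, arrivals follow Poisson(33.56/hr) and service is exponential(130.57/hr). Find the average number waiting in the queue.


ρ = 33.56/130.57 = 0.2570
Lq = ρ²/(1−ρ) = 0.06606/0.7430 = 0.08892

Final: 0.08892


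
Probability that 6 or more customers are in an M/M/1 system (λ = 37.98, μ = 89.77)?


ρ = 37.98/89.77 = 0.4231
P(N ≥ n) = ρ^n = 0.4231^6 = 0.005735

Final: 0.005735


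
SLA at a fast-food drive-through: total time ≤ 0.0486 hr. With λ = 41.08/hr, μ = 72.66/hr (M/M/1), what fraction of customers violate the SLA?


W ~ Exponential(μ−λ) for M/M/1.
μ − λ = 72.66 − 41.08 = 31.5800
P(W > t) = e^{−(μ−λ)t} = e^{−1.5348} = 0.215501

Final: 0.215501


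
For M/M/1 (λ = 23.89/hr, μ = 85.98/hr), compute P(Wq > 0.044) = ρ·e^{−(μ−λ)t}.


ρ = 23.89/85.98 = 0.2779
P(Wq > t) = ρ·e^{−(μ−λ)t} = 0.2779·e^{−2.7320}
= 0.2779·0.065092 = 0.018086

Final: 0.018086


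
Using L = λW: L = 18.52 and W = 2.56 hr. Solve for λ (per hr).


λ = L/W = 18.52/2.56 = 7.2344 /hr

Final: 7.2344 /hr


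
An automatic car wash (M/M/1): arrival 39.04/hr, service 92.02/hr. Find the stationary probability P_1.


ρ = 39.04/92.02 = 0.4243
P_n = (1−ρ)·ρ^n = (1 − 0.4243)·0.4243^1 = 0.5757·0.424256 = 0.244263

Final: 0.244263


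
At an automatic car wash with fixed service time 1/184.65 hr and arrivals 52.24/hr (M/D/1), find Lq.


ρ = 52.24/184.65 = 0.2829
M/D/1: Lq = ρ²/(2(1−ρ)) = 0.08004/(2·0.7171) = 0.05581

Final: 0.05581


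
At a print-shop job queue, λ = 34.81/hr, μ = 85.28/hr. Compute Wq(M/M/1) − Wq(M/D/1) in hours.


ρ = 34.81/85.28 = 0.4082
Wq(M/M/1) = ρ/(μ−λ) = 0.4082/50.47 = 0.008088 hr
Wq(M/D/1) = ρ/(2(μ−λ)) = 0.004044 hr
Savings = 0.008088 − 0.004044 = 0.004044 hr

Final: 0.004044 hr


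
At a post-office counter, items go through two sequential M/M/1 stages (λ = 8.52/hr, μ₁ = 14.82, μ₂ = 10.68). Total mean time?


Each node sees arrival rate λ = 8.52/hr (tandem ⇒ throughput preserved).
W₁ = 1/(μ₁−λ) = 1/(14.82−8.52) = 0.15873 hr
W₂ = 1/(μ₂−λ) = 1/(10.68−8.52) = 0.46296 hr
W_total = W₁ + W₂ = 0.15873 + 0.46296 = 0.62169 hr

Final: 0.62169 hr


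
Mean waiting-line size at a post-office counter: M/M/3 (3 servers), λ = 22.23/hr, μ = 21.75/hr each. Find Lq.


a = λ/μ = 1.0221; ρ = a/3 = 0.3407
P₀ = 0.355331
Lq = P₀·a^c·ρ / (c!·(1−ρ)²) = 0.355331·1.06768·0.3407/(6·0.43469)
= 0.04956

Final: 0.04956


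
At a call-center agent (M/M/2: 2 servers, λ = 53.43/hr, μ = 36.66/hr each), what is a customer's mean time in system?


a = 1.4574; ρ = 0.7287; P₀ = 0.156923
Lq = P₀·a^c·ρ/(c!(1−ρ)²) = 1.65037
Wq = Lq/λ = 1.65037/53.43 = 0.03089 hr
W = Wq + 1/μ = 0.03089 + 0.02728 = 0.05817 hr

Final: 0.05817 hr


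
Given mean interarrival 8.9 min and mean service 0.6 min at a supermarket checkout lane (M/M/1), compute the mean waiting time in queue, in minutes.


λ = 60/8.9 = 6.7416 /hr
μ = 60/0.6 = 100.0000 /hr
ρ = λ/μ = 6.7416/100.0000 = 0.06742
Wq = ρ/(μ−λ) = 0.06742/(100.0000−6.7416) = 0.0007229 hr
In minutes: 0.0007229·60 = 0.04337 min

Final: 0.04337 min


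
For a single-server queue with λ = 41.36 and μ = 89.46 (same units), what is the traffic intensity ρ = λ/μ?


ρ = λ/μ = 41.36/89.46 = 0.4623

Final: 0.4623


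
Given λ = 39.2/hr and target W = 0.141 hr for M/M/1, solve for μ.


W = 1/(μ−λ) ⇒ μ − λ = 1/W = 1/0.141 = 7.0922
μ = λ + 1/W = 39.2 + 7.0922 = 46.2922 per hr

Final: 46.2922 /hr


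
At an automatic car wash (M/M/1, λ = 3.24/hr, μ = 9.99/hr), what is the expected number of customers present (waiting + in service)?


ρ = λ/μ = 3.24/9.99 = 0.3243
L = ρ/(1−ρ) = 0.3243/(1 − 0.3243) = 0.3243/0.6757 = 0.4800

Final: 0.4800


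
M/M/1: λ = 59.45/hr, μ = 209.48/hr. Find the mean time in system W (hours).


W = 1/(μ−λ) = 1/(209.48 − 59.45) = 1/150.03 = 0.006665 hr

Final: 0.006665 hr


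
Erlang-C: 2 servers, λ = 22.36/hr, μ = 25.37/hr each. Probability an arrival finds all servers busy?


a = λ/μ = 0.8814; ρ = a/2 = 0.4407
P₀ = 0.388235 (from M/M/c formula)
C(c,a) = [a^c/(c!(1−ρ))]·P₀ = [0.77679/(2·0.5593)]·0.388235
= 0.69440·0.388235 = 0.269591

Final: 0.269591


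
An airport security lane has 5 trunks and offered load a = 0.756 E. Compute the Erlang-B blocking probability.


B(c,a) = (a^c/c!) / Σ_{k=0}^{c} a^k/k!
a^5/5! = 0.002058
Σ terms (k=0..5): 1.00000 + 0.75600 + 0.28577 + 0.07201 + 0.01361 + 0.002058 = 2.129450
B = 0.002058/2.129450 = 0.0009664

Final: 0.0009664


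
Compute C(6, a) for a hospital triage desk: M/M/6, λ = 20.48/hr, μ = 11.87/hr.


a = λ/μ = 1.7254; ρ = a/6 = 0.2876
P₀ = 0.178003 (from M/M/c formula)
C(c,a) = [a^c/(c!(1−ρ))]·P₀ = [26.38004/(720·0.7124)]·0.178003
= 0.05143·0.178003 = 0.009154

Final: 0.009154


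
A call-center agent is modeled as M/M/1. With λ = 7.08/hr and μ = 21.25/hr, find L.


ρ = λ/μ = 7.08/21.25 = 0.3332
L = ρ/(1−ρ) = 0.3332/(1 − 0.3332) = 0.3332/0.6668 = 0.4996

Final: 0.4996


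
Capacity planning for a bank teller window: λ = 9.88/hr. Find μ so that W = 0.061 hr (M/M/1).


W = 1/(μ−λ) ⇒ μ − λ = 1/W = 1/0.061 = 16.3934
μ = λ + 1/W = 9.88 + 16.3934 = 26.2734 per hr

Final: 26.2734 /hr


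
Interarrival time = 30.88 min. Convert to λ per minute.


λ = 1/(interarrival time) in consistent units.
1 minute = 1 min, so λ = 1/30.88 = 0.03238 per minute

Final: 0.03238 /min


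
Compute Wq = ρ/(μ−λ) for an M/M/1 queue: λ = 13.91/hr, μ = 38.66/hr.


ρ = 13.91/38.66 = 0.3598
Wq = ρ/(μ−λ) = 0.3598/(38.66 − 13.91) = 0.3598/24.75 = 0.01454 hr

Final: 0.01454 hr


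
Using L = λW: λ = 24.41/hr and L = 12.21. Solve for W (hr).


W = L/λ = 12.21/24.41 = 0.5002 hr

Final: 0.5002 hr


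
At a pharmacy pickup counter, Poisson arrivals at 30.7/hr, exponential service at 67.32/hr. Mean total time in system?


W = 1/(μ−λ) = 1/(67.32 − 30.7) = 1/36.62 = 0.02731 hr

Final: 0.02731 hr


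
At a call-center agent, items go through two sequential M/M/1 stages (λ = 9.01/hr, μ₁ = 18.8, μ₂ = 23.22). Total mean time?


Each node sees arrival rate λ = 9.01/hr (tandem ⇒ throughput preserved).
W₁ = 1/(μ₁−λ) = 1/(18.8−9.01) = 0.10215 hr
W₂ = 1/(μ₂−λ) = 1/(23.22−9.01) = 0.07037 hr
W_total = W₁ + W₂ = 0.10215 + 0.07037 = 0.17252 hr

Final: 0.17252 hr


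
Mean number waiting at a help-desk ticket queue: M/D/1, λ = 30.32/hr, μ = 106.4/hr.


ρ = 30.32/106.4 = 0.2850
M/D/1: Lq = ρ²/(2(1−ρ)) = 0.08120/(2·0.7150) = 0.05678

Final: 0.05678


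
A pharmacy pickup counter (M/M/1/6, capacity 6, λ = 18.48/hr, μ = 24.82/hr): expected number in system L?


ρ = 18.48/24.82 = 0.7446
L = ρ[1 − (K+1)ρ^K + Kρ^(K+1)] / [(1−ρ)(1−ρ^(K+1))]
Numerator: 0.7446·(1 − 7·0.170373 + 6·0.126853) = 0.423288
Denominator: (0.2554)·(0.873147) = 0.223036
L = 0.423288/0.223036 = 1.8978

Final: 1.8978


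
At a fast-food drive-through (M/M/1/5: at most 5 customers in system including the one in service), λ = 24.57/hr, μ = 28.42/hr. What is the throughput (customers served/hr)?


ρ = 0.8645; P_K = (1−ρ)ρ^5/(1−ρ^6) = 0.112323
λ_eff = λ(1 − P_K) = 24.57·(1 − 0.112323) = 24.57·0.887677 = 21.8102 /hr

Final: 21.8102 /hr


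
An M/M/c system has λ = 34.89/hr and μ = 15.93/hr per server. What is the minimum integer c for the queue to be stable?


Stability requires cμ > λ ⇔ c > λ/μ.
λ/μ = 34.89/15.93 = 2.1902
Minimum integer c = ⌊2.1902⌋ + 1 = 3
Check: 3·15.93 = 47.79 > 34.89, while 2·15.93 = 31.86 ≤ 34.89

Final: 3 servers


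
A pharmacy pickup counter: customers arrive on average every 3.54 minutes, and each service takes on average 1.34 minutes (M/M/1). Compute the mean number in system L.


λ = 60/3.54 = 16.9492 /hr
μ = 60/1.34 = 44.7761 /hr
ρ = λ/μ = 16.9492/44.7761 = 0.3785
L = ρ/(1−ρ) = 0.3785/0.6215 = 0.6091

Final: 0.6091


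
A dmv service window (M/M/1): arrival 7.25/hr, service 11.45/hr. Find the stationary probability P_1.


ρ = 7.25/11.45 = 0.6332
P_n = (1−ρ)·ρ^n = (1 − 0.6332)·0.6332^1 = 0.3668·0.633188 = 0.232261

Final: 0.232261


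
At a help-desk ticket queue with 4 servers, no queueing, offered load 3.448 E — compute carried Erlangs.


B(4,3.448) = 0.254794 (Erlang-B)
Carried load = a(1 − B) = 3.448·(1 − 0.254794) = 3.448·0.745206 = 2.5695 E

Final: 2.5695 Erlangs


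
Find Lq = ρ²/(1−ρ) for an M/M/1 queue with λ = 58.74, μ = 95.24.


ρ = 58.74/95.24 = 0.6168
Lq = ρ²/(1−ρ) = 0.3804/0.3832 = 0.9926

Final: 0.9926


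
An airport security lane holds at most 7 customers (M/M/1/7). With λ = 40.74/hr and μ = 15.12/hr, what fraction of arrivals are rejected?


ρ = λ/μ = 40.74/15.12 = 2.6944
P_K = (1−ρ)ρ^K/(1−ρ^(K+1)) = (-1.6944·1031.061652)/(1 − 2778.138340)
= -1747.076688/-2777.138340 = 0.629092

Final: 0.629092
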